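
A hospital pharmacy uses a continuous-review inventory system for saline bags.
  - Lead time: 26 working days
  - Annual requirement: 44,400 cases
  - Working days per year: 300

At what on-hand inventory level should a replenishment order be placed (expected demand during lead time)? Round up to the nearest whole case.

3,848 cases

Daily demand d = 44,400 / 300 = 148.000 cases/day
Demand during lead time = 148.000 × 26 = 3,848.00
Reorder point = 3,848.00 → round up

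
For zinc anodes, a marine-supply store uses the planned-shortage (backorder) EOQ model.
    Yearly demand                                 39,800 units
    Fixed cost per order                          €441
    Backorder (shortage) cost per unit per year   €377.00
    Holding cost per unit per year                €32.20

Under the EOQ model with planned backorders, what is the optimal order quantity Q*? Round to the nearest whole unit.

1,088 units

Q* = √(2DS/H) · √((H + b)/b)
   = √(2 × 39,800 × 441 / 32.2) · √((32.2 + 377) / 377)
   = 1,044.114 × 1.0418 ≈ 1,087.79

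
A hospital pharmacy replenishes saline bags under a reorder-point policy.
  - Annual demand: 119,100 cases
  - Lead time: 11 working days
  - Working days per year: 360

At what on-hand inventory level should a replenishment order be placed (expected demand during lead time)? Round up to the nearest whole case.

Daily demand d = 119,100 / 360 = 330.833 cases/day
Demand during lead time = 330.833 × 11 = 3,639.17
Reorder point = 3,639.17 → round up

3,640 cases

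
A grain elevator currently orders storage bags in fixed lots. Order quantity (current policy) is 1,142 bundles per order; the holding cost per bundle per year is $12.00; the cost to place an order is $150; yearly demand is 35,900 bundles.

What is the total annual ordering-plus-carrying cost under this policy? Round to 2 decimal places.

$11,567.41

Annual ordering cost = (D/Q)·S = (35,900/1,142) × 150 = $4,715.41
Annual holding cost  = (Q/2)·H = (1,142/2) × 12 = $6,852.00
Total = $4,715.41 + $6,852.00 = $11,567.41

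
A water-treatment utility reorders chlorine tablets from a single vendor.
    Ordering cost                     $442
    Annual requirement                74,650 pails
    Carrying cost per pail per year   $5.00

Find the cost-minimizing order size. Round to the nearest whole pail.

3,633 pails

EOQ = √(2DS/H) = √(2 × 74,650 × 442 / 5)
    = √(13,198,120.00) ≈ 3,632.92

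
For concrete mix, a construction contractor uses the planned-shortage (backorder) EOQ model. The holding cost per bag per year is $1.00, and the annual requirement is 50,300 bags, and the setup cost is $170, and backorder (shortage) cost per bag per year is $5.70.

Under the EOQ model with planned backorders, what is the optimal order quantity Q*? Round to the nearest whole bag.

Q* = √(2DS/H) · √((H + b)/b)
   = √(2 × 50,300 × 170 / 1) · √((1 + 5.7) / 5.7)
   = 4,135.456 × 1.0842 ≈ 4,483.56

4,484 bags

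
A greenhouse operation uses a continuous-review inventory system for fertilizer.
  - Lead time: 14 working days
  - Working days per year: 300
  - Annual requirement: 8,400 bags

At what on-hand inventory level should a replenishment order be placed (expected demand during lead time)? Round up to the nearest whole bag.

Daily demand d = 8,400 / 300 = 28.000 bags/day
Demand during lead time = 28.000 × 14 = 392.00
Reorder point = 392.00 → round up

392 bags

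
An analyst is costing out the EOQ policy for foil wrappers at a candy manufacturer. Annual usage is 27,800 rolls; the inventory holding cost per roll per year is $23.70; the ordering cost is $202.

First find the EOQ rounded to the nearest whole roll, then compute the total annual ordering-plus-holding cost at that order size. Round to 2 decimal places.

$16,315.01

EOQ = √(2DS/H) = √(2 × 27,800 × 202 / 23.7)
    = √(473,890.30) ≈ 688.40 → Q = 688 rolls
Ordering: D/Q × S = 27,800/688 × $202 = $8,162.21
Holding:  Q/2 × H = 688/2 × $23.7 = $8,152.80
Total = $8,162.21 + $8,152.80 = $16,315.01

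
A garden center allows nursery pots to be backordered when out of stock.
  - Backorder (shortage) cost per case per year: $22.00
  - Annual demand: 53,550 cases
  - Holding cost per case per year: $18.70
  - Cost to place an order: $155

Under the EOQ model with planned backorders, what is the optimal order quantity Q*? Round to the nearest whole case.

1,282 cases

Basic EOQ = √(2·53,550·155/18.7) = 942.193
Backorder adjustment √((H+b)/b) = √((18.7+22)/22) = 1.3601
Q* = 942.193 × 1.3601 ≈ 1,281.52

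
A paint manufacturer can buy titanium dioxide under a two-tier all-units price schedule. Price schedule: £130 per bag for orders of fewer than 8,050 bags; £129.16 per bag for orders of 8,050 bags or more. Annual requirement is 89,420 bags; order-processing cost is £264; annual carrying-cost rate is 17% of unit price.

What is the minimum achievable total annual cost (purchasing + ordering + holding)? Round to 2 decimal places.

£11,640,797.46

H₁ = 17%×£130 = £22.1000;  H₂ = 17%×£129.16 = £21.9572
EOQ₁ = √(2×89,420×264/22.1000) = 1,461.63  (< 8,050, feasible at tier 1)
EOQ₂ = √(2×89,420×264/21.9572) = 1,466.38  (< 8,050 → use Q = 8,050 at tier-2 price)
TC(tier 1 (EOQ₁), Q≈1,461.6) = £11,656,902.08
TC(tier 2, Q≈8,050.0) = £11,640,797.46
Minimum at tier 2: £11,640,797.46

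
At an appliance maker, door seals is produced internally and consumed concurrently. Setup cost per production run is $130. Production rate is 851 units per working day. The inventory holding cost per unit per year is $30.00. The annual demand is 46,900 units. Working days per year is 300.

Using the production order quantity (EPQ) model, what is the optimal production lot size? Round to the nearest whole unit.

Daily demand d = 46,900/300 = 156.333; p = 851; 1 − d/p = 0.81629
EPQ = √(2DS / (H(1 − d/p)))
    = √(2 × 46,900 × 130 / (30 × 0.81629)) ≈ 705.65

706 units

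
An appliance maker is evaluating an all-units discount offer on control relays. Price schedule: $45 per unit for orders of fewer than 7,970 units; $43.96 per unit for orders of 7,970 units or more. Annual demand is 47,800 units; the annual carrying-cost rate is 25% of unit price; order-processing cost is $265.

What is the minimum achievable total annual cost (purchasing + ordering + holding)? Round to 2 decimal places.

H₁ = 25%×$45 = $11.2500;  H₂ = 25%×$43.96 = $10.9900
EOQ₁ = √(2×47,800×265/11.2500) = 1,500.64  (< 7,970, feasible at tier 1)
EOQ₂ = √(2×47,800×265/10.9900) = 1,518.28  (< 7,970 → use Q = 7,970 at tier-2 price)
TC(tier 1 (EOQ₁), Q≈1,500.6) = $2,167,882.17
TC(tier 2, Q≈7,970.0) = $2,146,672.49
Minimum at tier 2: $2,146,672.49

$2,146,672.49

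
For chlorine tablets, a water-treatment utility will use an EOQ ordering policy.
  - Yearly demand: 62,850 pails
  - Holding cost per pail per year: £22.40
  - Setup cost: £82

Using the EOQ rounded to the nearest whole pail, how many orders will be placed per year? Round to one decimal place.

92.7 orders per year

Q* = √(2·D·S / H) = √(2·62,850·82 / 22.4) = √460,151.8 ≈ 678.34 → Q = 678
N = D/Q = 62,850/678 ≈ 92.699 orders/yr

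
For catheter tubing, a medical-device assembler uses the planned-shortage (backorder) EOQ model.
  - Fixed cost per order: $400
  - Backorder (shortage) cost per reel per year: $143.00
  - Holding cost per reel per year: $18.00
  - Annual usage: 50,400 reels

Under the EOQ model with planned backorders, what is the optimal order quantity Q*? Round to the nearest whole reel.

Q* = √(2DS/H) · √((H + b)/b)
   = √(2 × 50,400 × 400 / 18) · √((18 + 143) / 143)
   = 1,496.663 × 1.0611 ≈ 1,588.07

1,588 reels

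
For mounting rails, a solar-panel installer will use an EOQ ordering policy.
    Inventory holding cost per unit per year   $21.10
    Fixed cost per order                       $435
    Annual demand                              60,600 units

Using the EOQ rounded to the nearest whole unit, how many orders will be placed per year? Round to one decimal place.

38.3 orders per year

Optimal lot size Q* = (2 × 60,600 × $435 / $21.1)^½ ≈ 1,580.72 → Q = 1,581
N = D/Q = 60,600/1,581 ≈ 38.330 orders/yr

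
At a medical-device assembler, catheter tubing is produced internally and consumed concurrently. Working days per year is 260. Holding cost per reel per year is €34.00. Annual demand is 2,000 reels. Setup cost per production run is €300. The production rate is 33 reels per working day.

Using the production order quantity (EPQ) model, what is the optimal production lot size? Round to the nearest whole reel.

215 reels

Daily demand d = 2,000/260 = 7.692; p = 33; 1 − d/p = 0.76690
EPQ = √(2DS / (H(1 − d/p)))
    = √(2 × 2,000 × 300 / (34 × 0.76690)) ≈ 214.53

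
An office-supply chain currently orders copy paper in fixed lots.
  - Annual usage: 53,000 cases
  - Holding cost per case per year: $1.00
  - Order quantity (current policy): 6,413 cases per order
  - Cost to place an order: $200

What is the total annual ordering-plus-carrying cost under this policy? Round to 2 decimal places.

$4,859.39

Orders/yr = 53,000/6,413 = 8.264; ordering cost = 8.264 × $200 = $1,652.89
Average inventory = 6,413/2 = 3206.5; holding cost = 3206.5 × $1 = $3,206.50
Total = $1,652.89 + $3,206.50 = $4,859.39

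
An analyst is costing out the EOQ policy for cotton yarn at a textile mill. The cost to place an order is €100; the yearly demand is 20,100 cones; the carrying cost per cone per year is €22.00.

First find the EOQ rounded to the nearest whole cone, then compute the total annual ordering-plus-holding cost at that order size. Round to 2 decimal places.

Q* = √(2·D·S / H) = √(2·20,100·100 / 22) = √182,727.3 ≈ 427.47 → Q = 427 cones
Ordering: D/Q × S = 20,100/427 × €100 = €4,707.26
Holding:  Q/2 × H = 427/2 × €22 = €4,697.00
Total = €4,707.26 + €4,697.00 = €9,404.26

€9,404.26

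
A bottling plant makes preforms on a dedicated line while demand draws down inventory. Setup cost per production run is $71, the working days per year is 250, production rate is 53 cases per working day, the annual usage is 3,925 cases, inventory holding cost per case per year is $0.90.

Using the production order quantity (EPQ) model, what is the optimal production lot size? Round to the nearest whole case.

938 cases

Daily demand d = 3,925/250 = 15.700; p = 53; 1 − d/p = 0.70377
EPQ = √(2DS / (H(1 − d/p)))
    = √(2 × 3,925 × 71 / (0.9 × 0.70377)) ≈ 938.05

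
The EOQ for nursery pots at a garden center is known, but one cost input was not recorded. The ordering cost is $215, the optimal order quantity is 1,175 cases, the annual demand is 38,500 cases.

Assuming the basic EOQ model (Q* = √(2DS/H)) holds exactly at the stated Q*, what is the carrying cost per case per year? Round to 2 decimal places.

$11.99

EOQ relation: Q² = 2DS/H, so rearrange for the unknown.
H = 2DS / Q² = 2 × 38,500 × 215 / 1,175² = 11.9909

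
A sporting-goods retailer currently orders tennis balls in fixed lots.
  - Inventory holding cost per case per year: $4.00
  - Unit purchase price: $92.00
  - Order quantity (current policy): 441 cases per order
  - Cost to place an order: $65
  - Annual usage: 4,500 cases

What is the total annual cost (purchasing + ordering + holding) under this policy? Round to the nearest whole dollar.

Ordering: D/Q × S = 4,500/441 × $65 = $663.27
Holding:  Q/2 × H = 441/2 × $4 = $882.00
Purchase cost = D·C = 4,500 × 92 = $414,000.00
Total = $663.27 + $882.00 + $414,000.00 = $415,545.27

$415,545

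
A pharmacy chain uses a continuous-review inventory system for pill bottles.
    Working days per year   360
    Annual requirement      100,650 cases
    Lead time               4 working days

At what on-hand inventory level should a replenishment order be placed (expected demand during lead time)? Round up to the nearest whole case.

1,119 cases

Daily demand d = 100,650 / 360 = 279.583 cases/day
Demand during lead time = 279.583 × 4 = 1,118.33
Reorder point = 1,118.33 → round up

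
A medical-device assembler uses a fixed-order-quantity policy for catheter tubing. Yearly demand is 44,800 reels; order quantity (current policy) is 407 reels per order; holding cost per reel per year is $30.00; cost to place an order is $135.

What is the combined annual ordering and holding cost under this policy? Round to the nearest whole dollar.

Orders/yr = 44,800/407 = 110.074; ordering cost = 110.074 × $135 = $14,859.95
Average inventory = 407/2 = 203.5; holding cost = 203.5 × $30 = $6,105.00
Total = $14,859.95 + $6,105.00 = $20,964.95

$20,965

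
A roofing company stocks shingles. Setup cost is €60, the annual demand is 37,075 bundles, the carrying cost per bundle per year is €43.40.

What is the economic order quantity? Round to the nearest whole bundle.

Q* = √(2·D·S / H) = √(2·37,075·60 / 43.4) = √102,511.5 ≈ 320.17

320 bundles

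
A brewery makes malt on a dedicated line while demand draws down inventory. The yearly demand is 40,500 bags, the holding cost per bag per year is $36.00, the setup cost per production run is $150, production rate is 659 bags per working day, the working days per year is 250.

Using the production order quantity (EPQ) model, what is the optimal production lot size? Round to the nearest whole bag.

d = 40,500/250 = 162.0000 bags/day;  effective holding cost H(1 − d/p) = 36·(1 − 162.0000/659) = 27.15023
Q* = √(2DS / H_eff) = √(2·40,500·150 / 27.15023) ≈ 668.96

669 bags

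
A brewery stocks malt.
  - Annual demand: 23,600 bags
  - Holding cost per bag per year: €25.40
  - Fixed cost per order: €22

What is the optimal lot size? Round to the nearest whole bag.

2DS/H = 2·23,600·22/25.4 = 40,881.89
EOQ = √40,881.89 ≈ 202.19

202 bags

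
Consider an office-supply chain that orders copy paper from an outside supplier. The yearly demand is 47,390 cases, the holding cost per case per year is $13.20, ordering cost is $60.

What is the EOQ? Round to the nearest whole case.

656 cases

Optimal lot size Q* = (2 × 47,390 × $60 / $13.2)^½ ≈ 656.37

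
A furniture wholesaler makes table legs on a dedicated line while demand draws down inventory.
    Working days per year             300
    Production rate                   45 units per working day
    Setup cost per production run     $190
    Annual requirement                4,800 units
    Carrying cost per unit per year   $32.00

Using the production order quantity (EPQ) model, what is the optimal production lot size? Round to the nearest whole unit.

297 units

Daily demand d = 4,800/300 = 16.000; p = 45; 1 − d/p = 0.64444
EPQ = √(2DS / (H(1 − d/p)))
    = √(2 × 4,800 × 190 / (32 × 0.64444)) ≈ 297.40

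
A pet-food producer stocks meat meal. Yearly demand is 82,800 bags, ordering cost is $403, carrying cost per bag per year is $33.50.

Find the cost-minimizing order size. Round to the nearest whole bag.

1,411 bags

2DS/H = 2·82,800·403/33.5 = 1,992,143.28
EOQ = √1,992,143.28 ≈ 1,411.43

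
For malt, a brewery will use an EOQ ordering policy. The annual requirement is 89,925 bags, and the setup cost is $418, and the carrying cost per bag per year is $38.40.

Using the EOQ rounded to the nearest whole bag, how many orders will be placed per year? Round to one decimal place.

64.3 orders per year

EOQ = √(2DS/H) = √(2 × 89,925 × 418 / 38.4)
    = √(1,957,742.19) ≈ 1,399.19 → Q = 1,399
N = D/Q = 89,925/1,399 ≈ 64.278 orders/yr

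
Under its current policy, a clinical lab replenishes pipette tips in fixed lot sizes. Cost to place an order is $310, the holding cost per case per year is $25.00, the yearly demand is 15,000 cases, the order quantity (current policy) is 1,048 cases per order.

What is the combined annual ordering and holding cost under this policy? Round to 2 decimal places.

$17,537.02

Orders/yr = 15,000/1,048 = 14.313; ordering cost = 14.313 × $310 = $4,437.02
Average inventory = 1,048/2 = 524; holding cost = 524 × $25 = $13,100.00
Total = $4,437.02 + $13,100.00 = $17,537.02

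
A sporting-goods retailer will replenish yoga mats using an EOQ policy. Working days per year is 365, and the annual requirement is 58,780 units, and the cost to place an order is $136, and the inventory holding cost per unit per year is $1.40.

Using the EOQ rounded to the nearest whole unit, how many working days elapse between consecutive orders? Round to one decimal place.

Q* = √(2·D·S / H) = √(2·58,780·136 / 1.4) = √11,420,114.3 ≈ 3,379.37 → Q = 3,379 units
T = Q/D × 365 days = 3,379/58,780 × 365 = 20.982 days

21.0 days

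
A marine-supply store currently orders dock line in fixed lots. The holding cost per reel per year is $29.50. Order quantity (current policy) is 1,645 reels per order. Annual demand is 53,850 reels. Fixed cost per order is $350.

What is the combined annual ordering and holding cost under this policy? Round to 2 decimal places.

$35,721.20

Orders/yr = 53,850/1,645 = 32.736; ordering cost = 32.736 × $350 = $11,457.45
Average inventory = 1,645/2 = 822.5; holding cost = 822.5 × $29.5 = $24,263.75
Total = $11,457.45 + $24,263.75 = $35,721.20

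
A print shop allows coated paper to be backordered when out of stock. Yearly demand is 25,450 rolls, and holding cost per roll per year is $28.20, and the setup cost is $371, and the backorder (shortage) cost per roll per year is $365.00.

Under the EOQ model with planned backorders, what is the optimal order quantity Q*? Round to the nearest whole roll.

849 rolls

Q* = √(2DS/H) · √((H + b)/b)
   = √(2 × 25,450 × 371 / 28.2) · √((28.2 + 365) / 365)
   = 818.316 × 1.0379 ≈ 849.34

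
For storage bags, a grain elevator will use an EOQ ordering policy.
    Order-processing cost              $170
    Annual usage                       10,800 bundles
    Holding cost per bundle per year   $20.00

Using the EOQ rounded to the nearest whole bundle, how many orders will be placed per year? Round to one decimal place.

25.2 orders per year

2DS/H = 2·10,800·170/20 = 183,600.00
EOQ = √183,600.00 ≈ 428.49 → Q = 428
N = D/Q = 10,800/428 ≈ 25.234 orders/yr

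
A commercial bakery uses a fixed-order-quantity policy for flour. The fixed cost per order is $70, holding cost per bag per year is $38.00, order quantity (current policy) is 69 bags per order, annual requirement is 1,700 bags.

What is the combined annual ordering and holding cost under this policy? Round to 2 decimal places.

Annual ordering cost = (D/Q)·S = (1,700/69) × 70 = $1,724.64
Annual holding cost  = (Q/2)·H = (69/2) × 38 = $1,311.00
Total = $1,724.64 + $1,311.00 = $3,035.64

$3,035.64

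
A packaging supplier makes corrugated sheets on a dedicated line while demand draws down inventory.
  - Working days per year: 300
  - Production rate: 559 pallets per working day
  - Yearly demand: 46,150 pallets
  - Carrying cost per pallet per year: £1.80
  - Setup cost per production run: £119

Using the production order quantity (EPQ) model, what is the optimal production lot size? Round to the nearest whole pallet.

d = 46,150/300 = 153.8333 pallets/day;  effective holding cost H(1 − d/p) = 1.8·(1 − 153.8333/559) = 1.30465
Q* = √(2DS / H_eff) = √(2·46,150·119 / 1.30465) ≈ 2,901.53

2,902 pallets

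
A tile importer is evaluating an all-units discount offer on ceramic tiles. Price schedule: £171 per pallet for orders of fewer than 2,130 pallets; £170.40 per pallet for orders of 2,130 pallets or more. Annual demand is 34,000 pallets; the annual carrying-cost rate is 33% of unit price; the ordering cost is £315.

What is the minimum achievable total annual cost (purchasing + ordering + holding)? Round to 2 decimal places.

£5,848,766.80

H₁ = 33%×£171 = £56.4300;  H₂ = 33%×£170.40 = £56.2320
EOQ₁ = √(2×34,000×315/56.4300) = 616.10  (< 2,130, feasible at tier 1)
EOQ₂ = √(2×34,000×315/56.2320) = 617.19  (< 2,130 → use Q = 2,130 at tier-2 price)
TC(tier 1 (EOQ₁), Q≈616.1) = £5,848,766.80
TC(tier 2, Q≈2,130.0) = £5,858,515.25
Minimum at tier 1 (EOQ₁): £5,848,766.80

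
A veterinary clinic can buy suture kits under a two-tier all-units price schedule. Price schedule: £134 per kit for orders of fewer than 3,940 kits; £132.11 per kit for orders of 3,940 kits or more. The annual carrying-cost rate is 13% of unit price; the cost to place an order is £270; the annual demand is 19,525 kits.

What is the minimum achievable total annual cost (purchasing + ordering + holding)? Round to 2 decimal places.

£2,614,619.13

H₁ = 13%×£134 = £17.4200;  H₂ = 13%×£132.11 = £17.1743
EOQ₁ = √(2×19,525×270/17.4200) = 777.98  (< 3,940, feasible at tier 1)
EOQ₂ = √(2×19,525×270/17.1743) = 783.53  (< 3,940 → use Q = 3,940 at tier-2 price)
TC(tier 1 (EOQ₁), Q≈778.0) = £2,629,902.41
TC(tier 2, Q≈3,940.0) = £2,614,619.13
Minimum at tier 2: £2,614,619.13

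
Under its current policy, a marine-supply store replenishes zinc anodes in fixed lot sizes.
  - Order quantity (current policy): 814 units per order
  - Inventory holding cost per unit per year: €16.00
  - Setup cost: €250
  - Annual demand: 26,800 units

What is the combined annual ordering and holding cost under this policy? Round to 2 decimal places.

€14,742.96

Annual ordering cost = (D/Q)·S = (26,800/814) × 250 = €8,230.96
Annual holding cost  = (Q/2)·H = (814/2) × 16 = €6,512.00
Total = €8,230.96 + €6,512.00 = €14,742.96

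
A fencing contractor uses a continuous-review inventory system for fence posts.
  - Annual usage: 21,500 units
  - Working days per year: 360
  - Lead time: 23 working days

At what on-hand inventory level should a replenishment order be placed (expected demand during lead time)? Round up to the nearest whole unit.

1,374 units

Daily demand d = 21,500 / 360 = 59.722 units/day
Demand during lead time = 59.722 × 23 = 1,373.61
Reorder point = 1,373.61 → round up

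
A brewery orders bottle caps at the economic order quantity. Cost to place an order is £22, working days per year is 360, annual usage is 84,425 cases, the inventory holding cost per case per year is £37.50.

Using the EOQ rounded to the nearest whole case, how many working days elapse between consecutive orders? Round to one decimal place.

1.3 days

EOQ = √(2DS/H) = √(2 × 84,425 × 22 / 37.5)
    = √(99,058.67) ≈ 314.74 → Q = 315 cases
T = Q/D × 360 days = 315/84,425 × 360 = 1.343 days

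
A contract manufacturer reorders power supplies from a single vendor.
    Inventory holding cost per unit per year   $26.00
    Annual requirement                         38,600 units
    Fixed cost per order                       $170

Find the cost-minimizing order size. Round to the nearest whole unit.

710 units

EOQ = √(2DS/H) = √(2 × 38,600 × 170 / 26)
    = √(504,769.23) ≈ 710.47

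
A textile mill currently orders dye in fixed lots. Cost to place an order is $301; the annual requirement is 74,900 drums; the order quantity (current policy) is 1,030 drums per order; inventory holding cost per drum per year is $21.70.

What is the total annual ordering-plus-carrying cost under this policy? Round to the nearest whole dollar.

Ordering: D/Q × S = 74,900/1,030 × $301 = $21,888.25
Holding:  Q/2 × H = 1,030/2 × $21.7 = $11,175.50
Total = $21,888.25 + $11,175.50 = $33,063.75

$33,064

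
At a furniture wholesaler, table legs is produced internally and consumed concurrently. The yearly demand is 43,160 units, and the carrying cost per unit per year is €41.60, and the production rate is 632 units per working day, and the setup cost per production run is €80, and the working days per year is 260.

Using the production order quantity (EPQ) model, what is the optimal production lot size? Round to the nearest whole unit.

d = 43,160/260 = 166.0000 units/day;  effective holding cost H(1 − d/p) = 41.6·(1 − 166.0000/632) = 30.67342
Q* = √(2DS / H_eff) = √(2·43,160·80 / 30.67342) ≈ 474.48

474 units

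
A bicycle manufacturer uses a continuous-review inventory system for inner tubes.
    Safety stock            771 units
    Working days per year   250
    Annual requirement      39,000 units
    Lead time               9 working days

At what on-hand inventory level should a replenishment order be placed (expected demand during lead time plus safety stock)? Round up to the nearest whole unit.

2,175 units

Daily demand d = 39,000 / 250 = 156.000 units/day
Demand during lead time = 156.000 × 9 = 1,404.00
Reorder point = 1,404.00 + 771 = 2,175.00 → round up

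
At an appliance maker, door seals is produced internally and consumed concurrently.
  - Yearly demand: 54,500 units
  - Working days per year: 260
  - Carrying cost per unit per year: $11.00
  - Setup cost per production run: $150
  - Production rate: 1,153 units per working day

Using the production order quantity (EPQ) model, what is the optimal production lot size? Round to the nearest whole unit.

1,348 units

d = 54,500/260 = 209.6154 units/day;  effective holding cost H(1 − d/p) = 11·(1 − 209.6154/1153) = 9.00020
Q* = √(2DS / H_eff) = √(2·54,500·150 / 9.00020) ≈ 1,347.82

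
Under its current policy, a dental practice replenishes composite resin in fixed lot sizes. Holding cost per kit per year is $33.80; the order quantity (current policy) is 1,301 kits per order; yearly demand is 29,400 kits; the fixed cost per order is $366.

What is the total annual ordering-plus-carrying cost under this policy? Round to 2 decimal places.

Annual ordering cost = (D/Q)·S = (29,400/1,301) × 366 = $8,270.87
Annual holding cost  = (Q/2)·H = (1,301/2) × 33.8 = $21,986.90
Total = $8,270.87 + $21,986.90 = $30,257.77

$30,257.77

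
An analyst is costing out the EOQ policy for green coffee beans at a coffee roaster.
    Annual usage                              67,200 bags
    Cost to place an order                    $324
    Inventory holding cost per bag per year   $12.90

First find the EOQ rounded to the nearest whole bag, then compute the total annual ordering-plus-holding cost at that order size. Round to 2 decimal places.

$23,701.02

EOQ = √(2DS/H) = √(2 × 67,200 × 324 / 12.9)
    = √(3,375,627.91) ≈ 1,837.29 → Q = 1,837 bags
Annual ordering cost = (D/Q)·S = (67,200/1,837) × 324 = $11,852.37
Annual holding cost  = (Q/2)·H = (1,837/2) × 12.9 = $11,848.65
Total = $11,852.37 + $11,848.65 = $23,701.02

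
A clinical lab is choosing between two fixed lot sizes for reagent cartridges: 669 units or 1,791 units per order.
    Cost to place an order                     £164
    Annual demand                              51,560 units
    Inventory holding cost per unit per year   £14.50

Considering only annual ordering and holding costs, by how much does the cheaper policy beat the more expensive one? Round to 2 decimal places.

£216.27

TC(Q) = (D/Q)S + (Q/2)H
TC(669) = (51,560/669)×164 + (669/2)×14.5 = £17,489.77
TC(1,791) = (51,560/1,791)×164 + (1,791/2)×14.5 = £17,706.05
Cheaper: Q = 669.  Difference = £216.27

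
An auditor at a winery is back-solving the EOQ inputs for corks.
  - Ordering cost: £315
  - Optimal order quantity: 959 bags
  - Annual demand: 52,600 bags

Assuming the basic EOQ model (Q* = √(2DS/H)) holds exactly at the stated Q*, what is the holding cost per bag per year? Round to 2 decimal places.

£36.03

EOQ relation: Q² = 2DS/H, so rearrange for the unknown.
H = 2DS / Q² = 2 × 52,600 × 315 / 959² = 36.0321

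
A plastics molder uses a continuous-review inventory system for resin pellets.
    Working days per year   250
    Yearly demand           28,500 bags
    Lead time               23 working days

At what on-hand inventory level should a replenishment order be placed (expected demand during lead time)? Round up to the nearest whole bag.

Daily demand d = 28,500 / 250 = 114.000 bags/day
Demand during lead time = 114.000 × 23 = 2,622.00
Reorder point = 2,622.00 → round up

2,622 bags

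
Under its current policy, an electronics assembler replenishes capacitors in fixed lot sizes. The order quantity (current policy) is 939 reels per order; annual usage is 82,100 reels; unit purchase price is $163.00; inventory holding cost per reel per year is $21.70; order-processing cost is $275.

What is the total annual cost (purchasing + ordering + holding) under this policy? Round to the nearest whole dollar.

Annual ordering cost = (D/Q)·S = (82,100/939) × 275 = $24,044.20
Annual holding cost  = (Q/2)·H = (939/2) × 21.7 = $10,188.15
Purchase cost = D·C = 82,100 × 163 = $13,382,300.00
Total = $24,044.20 + $10,188.15 + $13,382,300.00 = $13,416,532.35

$13,416,532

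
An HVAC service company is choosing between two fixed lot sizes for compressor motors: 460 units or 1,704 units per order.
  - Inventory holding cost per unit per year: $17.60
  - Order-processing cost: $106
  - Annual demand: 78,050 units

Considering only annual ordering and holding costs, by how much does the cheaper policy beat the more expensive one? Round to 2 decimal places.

Annual cost at Q: ordering D·S/Q plus holding Q·H/2.
TC(460) = (78,050/460)×106 + (460/2)×17.6 = $22,033.43
TC(1,704) = (78,050/1,704)×106 + (1,704/2)×17.6 = $19,850.42
|ΔTC| = |$22,033.43 − $19,850.42| = $2,183.01

$2,183.01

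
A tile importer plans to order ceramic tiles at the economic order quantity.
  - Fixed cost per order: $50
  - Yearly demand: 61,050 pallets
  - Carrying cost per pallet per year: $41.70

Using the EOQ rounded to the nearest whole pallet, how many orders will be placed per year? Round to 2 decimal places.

159.40 orders per year

Optimal lot size Q* = (2 × 61,050 × $50 / $41.7)^½ ≈ 382.63 → Q = 383
Orders per year = D/Q = 61,050 / 383 = 159.399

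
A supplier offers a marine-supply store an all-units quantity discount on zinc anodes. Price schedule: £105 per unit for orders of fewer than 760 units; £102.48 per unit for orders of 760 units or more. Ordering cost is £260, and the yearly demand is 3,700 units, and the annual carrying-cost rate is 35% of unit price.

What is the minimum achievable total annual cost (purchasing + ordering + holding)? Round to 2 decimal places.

£394,071.63

H₁ = 35%×£105 = £36.7500;  H₂ = 35%×£102.48 = £35.8680
EOQ₁ = √(2×3,700×260/36.7500) = 228.81  (< 760, feasible at tier 1)
EOQ₂ = √(2×3,700×260/35.8680) = 231.61  (< 760 → use Q = 760 at tier-2 price)
TC(tier 1 (EOQ₁), Q≈228.8) = £396,908.75
TC(tier 2, Q≈760.0) = £394,071.63
Minimum at tier 2: £394,071.63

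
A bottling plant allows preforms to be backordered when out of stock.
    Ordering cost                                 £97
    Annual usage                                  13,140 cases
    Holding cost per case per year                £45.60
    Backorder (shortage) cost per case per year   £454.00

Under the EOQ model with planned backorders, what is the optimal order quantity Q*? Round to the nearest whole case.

Q* = √(2DS/H) · √((H + b)/b)
   = √(2 × 13,140 × 97 / 45.6) · √((45.6 + 454) / 454)
   = 236.437 × 1.0490 ≈ 248.03

248 cases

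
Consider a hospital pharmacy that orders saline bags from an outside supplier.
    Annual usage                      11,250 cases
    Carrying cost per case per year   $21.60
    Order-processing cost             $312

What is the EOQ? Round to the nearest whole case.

Q* = √(2·D·S / H) = √(2·11,250·312 / 21.6) = √325,000.0 ≈ 570.09

570 cases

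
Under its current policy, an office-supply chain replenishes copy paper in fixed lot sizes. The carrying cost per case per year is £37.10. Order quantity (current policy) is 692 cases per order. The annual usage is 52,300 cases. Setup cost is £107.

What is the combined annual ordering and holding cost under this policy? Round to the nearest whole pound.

£20,923

Ordering: D/Q × S = 52,300/692 × £107 = £8,086.85
Holding:  Q/2 × H = 692/2 × £37.1 = £12,836.60
Total = £8,086.85 + £12,836.60 = £20,923.45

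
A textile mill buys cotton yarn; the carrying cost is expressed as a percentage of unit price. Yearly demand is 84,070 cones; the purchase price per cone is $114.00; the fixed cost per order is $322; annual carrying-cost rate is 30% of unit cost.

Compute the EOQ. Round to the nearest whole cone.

1,258 cones

H = i·C = 0.3 × $114 = $34.2000 per cone-year
Q* = √(2·D·S / H) = √(2·84,070·322 / 34.2) = √1,583,072.5 ≈ 1,258.20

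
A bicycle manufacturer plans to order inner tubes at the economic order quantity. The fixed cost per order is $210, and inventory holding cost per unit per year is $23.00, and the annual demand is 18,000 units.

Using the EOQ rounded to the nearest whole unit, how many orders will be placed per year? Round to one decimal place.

Q* = √(2·D·S / H) = √(2·18,000·210 / 23) = √328,695.7 ≈ 573.32 → Q = 573
N = D/Q = 18,000/573 ≈ 31.414 orders/yr

31.4 orders per year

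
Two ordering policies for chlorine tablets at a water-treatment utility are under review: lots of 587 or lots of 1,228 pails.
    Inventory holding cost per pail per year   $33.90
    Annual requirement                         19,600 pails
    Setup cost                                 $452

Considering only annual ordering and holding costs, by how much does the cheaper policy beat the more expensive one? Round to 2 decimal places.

$2,986.95

Annual cost at Q: ordering D·S/Q plus holding Q·H/2.
TC(587) = (19,600/587)×452 + (587/2)×33.9 = $25,041.98
TC(1,228) = (19,600/1,228)×452 + (1,228/2)×33.9 = $28,028.93
Cheaper: Q = 587.  Difference = $2,986.95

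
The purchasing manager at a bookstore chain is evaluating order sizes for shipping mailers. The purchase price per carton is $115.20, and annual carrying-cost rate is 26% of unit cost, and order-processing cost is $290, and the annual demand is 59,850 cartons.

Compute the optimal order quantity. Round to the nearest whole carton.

1,077 cartons

Holding cost per carton per year: H = 26% × $115.2 = $29.9520
Optimal lot size Q* = (2 × 59,850 × $290 / $29.952)^½ ≈ 1,076.55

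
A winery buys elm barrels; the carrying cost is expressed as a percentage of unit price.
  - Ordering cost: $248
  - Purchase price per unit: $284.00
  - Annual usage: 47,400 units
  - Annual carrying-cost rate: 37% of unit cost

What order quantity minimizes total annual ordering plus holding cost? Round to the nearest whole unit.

473 units

Carrying cost H = $284 × 37% = $105.0800/unit/yr
Optimal lot size Q* = (2 × 47,400 × $248 / $105.08)^½ ≈ 473.01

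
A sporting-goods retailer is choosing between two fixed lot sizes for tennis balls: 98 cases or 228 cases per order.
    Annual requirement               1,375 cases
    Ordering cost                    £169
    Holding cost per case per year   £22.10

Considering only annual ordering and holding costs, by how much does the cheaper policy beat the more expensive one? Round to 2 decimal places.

For each Q, cost = (D/Q)·S + (Q/2)·H.
TC(98) = (1,375/98)×169 + (98/2)×22.1 = £3,454.07
TC(228) = (1,375/228)×169 + (228/2)×22.1 = £3,538.59
Lots of 98 are cheaper by £84.52.

£84.52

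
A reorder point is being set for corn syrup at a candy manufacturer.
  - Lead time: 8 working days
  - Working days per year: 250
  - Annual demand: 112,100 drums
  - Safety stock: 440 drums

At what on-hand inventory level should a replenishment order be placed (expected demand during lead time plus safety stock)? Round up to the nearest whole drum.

Daily demand d = 112,100 / 250 = 448.400 drums/day
Demand during lead time = 448.400 × 8 = 3,587.20
Reorder point = 3,587.20 + 440 = 4,027.20 → round up

4,028 drums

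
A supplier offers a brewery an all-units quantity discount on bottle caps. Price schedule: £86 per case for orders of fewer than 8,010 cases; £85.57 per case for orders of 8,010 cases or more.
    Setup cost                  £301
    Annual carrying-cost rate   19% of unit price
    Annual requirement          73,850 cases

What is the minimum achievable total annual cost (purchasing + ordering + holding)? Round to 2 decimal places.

£6,378,052.53

H₁ = 19%×£86 = £16.3400;  H₂ = 19%×£85.57 = £16.2583
EOQ₁ = √(2×73,850×301/16.3400) = 1,649.48  (< 8,010, feasible at tier 1)
EOQ₂ = √(2×73,850×301/16.2583) = 1,653.62  (< 8,010 → use Q = 8,010 at tier-2 price)
TC(tier 1 (EOQ₁), Q≈1,649.5) = £6,378,052.53
TC(tier 2, Q≈8,010.0) = £6,387,234.13
Minimum at tier 1 (EOQ₁): £6,378,052.53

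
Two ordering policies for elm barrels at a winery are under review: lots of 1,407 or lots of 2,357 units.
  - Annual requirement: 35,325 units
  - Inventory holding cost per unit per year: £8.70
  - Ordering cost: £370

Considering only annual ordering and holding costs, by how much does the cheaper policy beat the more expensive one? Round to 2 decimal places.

For each Q, cost = (D/Q)·S + (Q/2)·H.
TC(1,407) = (35,325/1,407)×370 + (1,407/2)×8.7 = £15,409.90
TC(2,357) = (35,325/2,357)×370 + (2,357/2)×8.7 = £15,798.24
|ΔTC| = |£15,409.90 − £15,798.24| = £388.34

£388.34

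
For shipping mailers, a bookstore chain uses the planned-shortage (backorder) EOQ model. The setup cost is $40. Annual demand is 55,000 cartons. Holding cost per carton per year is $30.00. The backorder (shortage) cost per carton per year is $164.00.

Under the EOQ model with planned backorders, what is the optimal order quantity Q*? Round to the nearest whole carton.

417 cartons

Q* = √(2DS/H) · √((H + b)/b)
   = √(2 × 55,000 × 40 / 30) · √((30 + 164) / 164)
   = 382.971 × 1.0876 ≈ 416.53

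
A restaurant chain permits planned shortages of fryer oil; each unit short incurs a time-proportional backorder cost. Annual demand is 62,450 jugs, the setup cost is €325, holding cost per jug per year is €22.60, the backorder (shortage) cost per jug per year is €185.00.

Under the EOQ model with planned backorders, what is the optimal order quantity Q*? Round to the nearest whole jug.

Q* = √(2DS/H) · √((H + b)/b)
   = √(2 × 62,450 × 325 / 22.6) · √((22.6 + 185) / 185)
   = 1,340.197 × 1.0593 ≈ 1,419.70

1,420 jugs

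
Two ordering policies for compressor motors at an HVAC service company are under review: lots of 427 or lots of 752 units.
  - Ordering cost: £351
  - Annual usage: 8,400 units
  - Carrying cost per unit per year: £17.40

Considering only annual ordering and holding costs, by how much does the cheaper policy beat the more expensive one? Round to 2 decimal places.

TC(Q) = (D/Q)S + (Q/2)H
TC(427) = (8,400/427)×351 + (427/2)×17.4 = £10,619.82
TC(752) = (8,400/752)×351 + (752/2)×17.4 = £10,463.14
|ΔTC| = |£10,619.82 − £10,463.14| = £156.67

£156.67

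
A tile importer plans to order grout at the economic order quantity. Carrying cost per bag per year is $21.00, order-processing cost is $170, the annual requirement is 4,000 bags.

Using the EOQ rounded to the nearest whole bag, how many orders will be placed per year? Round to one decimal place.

Q* = √(2·D·S / H) = √(2·4,000·170 / 21) = √64,761.9 ≈ 254.48 → Q = 254
Orders per year = D/Q = 4,000 / 254 = 15.748

15.7 orders per year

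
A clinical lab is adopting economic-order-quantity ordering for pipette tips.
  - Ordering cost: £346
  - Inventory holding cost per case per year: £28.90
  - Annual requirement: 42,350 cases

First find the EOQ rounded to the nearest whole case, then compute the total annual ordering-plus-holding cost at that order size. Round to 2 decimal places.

EOQ = √(2DS/H) = √(2 × 42,350 × 346 / 28.9)
    = √(1,014,055.36) ≈ 1,007.00 → Q = 1,007 cases
Ordering: D/Q × S = 42,350/1,007 × £346 = £14,551.24
Holding:  Q/2 × H = 1,007/2 × £28.9 = £14,551.15
Total = £14,551.24 + £14,551.15 = £29,102.39

£29,102.39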